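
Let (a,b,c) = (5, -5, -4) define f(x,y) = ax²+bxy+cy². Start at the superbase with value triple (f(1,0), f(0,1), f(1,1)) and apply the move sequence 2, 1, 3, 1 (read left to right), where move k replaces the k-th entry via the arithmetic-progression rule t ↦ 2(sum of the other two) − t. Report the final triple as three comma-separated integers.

start (5,-4,-4) = (f(1,0),f(0,1),f(1,1))
replace slot 2: 2·(5+(-4)) − (-4) = 6 → (5,6,-4)
replace slot 1: 2·(6+(-4)) − 5 = -1 → (-1,6,-4)
replace slot 3: 2·((-1)+6) − (-4) = 14 → (-1,6,14)
replace slot 1: 2·(6+14) − (-1) = 41 → (41,6,14)

41,6,14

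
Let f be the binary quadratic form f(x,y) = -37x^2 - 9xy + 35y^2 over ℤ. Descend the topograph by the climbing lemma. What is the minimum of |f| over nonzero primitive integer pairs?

descent: ρ → (35,9,-37)  [lands on river]
river: ρ → (-37,65,7)
river: ρ → (7,61,-55)
river: ρ → (-55,49,13)
river: ρ → (13,55,-43)
river: ρ → (-43,31,25)
river: ρ → (25,69,-5)
river: ρ → (-5,71,11)
river: ρ → (11,61,-35)
river: ρ → (-35,9,37)
river: ρ → (37,65,-7)
river: ρ → (-7,61,55)
river: ρ → (55,49,-13)
river: ρ → (-13,55,43)
river: ρ → (43,31,-25)
river: ρ → (-25,69,5)
river: ρ → (5,71,-11)
river: ρ → (-11,61,35)
closes: descent 1, river 18
min |a| on river = 5

5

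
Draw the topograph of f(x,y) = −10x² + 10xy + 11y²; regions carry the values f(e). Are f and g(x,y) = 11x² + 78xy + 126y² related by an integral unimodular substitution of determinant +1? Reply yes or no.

D₁ = 540, D₂ = 540
river cycle of f (length 8): (11, 12, -9), (-9, 6, 14), (14, 22, -1), (-1, 22, 14), (14, 6, -9), (-9, 12, 11), (11, 10, -10), (-10, 10, 11)
river cycle of g (length 8): (11, 12, -9), (-9, 6, 14), (14, 22, -1), (-1, 22, 14), (14, 6, -9), (-9, 12, 11), (11, 10, -10), (-10, 10, 11)
cycles coincide ⇒ equivalent

yes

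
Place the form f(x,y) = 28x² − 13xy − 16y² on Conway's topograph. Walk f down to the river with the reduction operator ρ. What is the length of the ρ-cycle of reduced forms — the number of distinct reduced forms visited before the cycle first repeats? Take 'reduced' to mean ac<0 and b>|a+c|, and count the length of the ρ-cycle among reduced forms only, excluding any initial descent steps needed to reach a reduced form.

D = 1961, ⌊√D⌋ = 44
descent: ρ → (-16,13,28)  [lands on river]
river: ρ → (28,43,-1)
river: ρ → (-1,43,28)
river: ρ → (28,13,-16)
river: ρ → (-16,19,25)
river: ρ → (25,31,-10)
river: ρ → (-10,29,28)
river: ρ → (28,27,-11)
river: ρ → (-11,39,10)
river: ρ → (10,41,-7)
river: ρ → (-7,43,4)
river: ρ → (4,37,-37)
river: ρ → (-37,37,4)
river: ρ → (4,43,-7)
river: ρ → (-7,41,10)
river: ρ → (10,39,-11)
river: ρ → (-11,27,28)
river: ρ → (28,29,-10)
river: ρ → (-10,31,25)
river: ρ → (25,19,-16)
ρ-cycle length = 20 (tail of 1 descent step not counted)

20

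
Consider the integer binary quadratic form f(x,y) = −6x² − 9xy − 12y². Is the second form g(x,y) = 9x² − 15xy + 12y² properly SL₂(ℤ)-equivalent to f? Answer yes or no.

D₁ = -207, D₂ = -207
f is negative-definite; reduce −f:
−f: translate: b→-3 (≡9 mod 12), so (6,9,12)→(6,-3,9)
−f: reduced (well bottom): (6,-3,9) with a≤c, −a<b≤a
flip sign back: reduced form of f is (-6,3,-9)
g: translate: b→3 (≡-15 mod 18), so (9,-15,12)→(9,3,6)
g: flip: (9,3,6)→(6,-3,9)
g: reduced (well bottom): (6,-3,9) with a≤c, −a<b≤a
reduced forms (-6, 3, -9) vs (6, -3, 9) ⇒ inequivalent

no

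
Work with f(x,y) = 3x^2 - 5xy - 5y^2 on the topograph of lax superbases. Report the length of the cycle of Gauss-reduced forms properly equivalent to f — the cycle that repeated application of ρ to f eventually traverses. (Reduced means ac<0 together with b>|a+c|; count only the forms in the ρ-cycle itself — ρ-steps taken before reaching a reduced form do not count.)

D = 85, ⌊√D⌋ = 9
descent: ρ → (-5,5,3)  [lands on river]
river: ρ → (3,7,-3)
river: ρ → (-3,5,5)
river: ρ → (5,5,-3)
river: ρ → (-3,7,3)
river: ρ → (3,5,-5)
ρ-cycle length = 6 (tail of 1 descent step not counted)

6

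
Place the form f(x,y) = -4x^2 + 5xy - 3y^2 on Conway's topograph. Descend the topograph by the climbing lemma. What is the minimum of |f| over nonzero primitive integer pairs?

translate: b→3 (≡-5 mod 8), so (4,-5,3)→(4,3,2)
flip: (4,3,2)→(2,-3,4)
translate: b→1 (≡-3 mod 4), so (2,-3,4)→(2,1,3)
reduced (well bottom): (2,1,3) with a≤c, −a<b≤a
well minimum |f| = |-2| = 2 (negative-definite)

2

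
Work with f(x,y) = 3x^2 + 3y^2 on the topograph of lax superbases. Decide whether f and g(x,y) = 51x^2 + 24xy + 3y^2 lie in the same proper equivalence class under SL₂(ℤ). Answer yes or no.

D₁ = -36, D₂ = -36
f: reduced (well bottom): (3,0,3) with a≤c, −a<b≤a
g: flip: (51,24,3)→(3,-24,51)
g: translate: b→0 (≡-24 mod 6), so (3,-24,51)→(3,0,3)
g: reduced (well bottom): (3,0,3) with a≤c, −a<b≤a
reduced forms (3, 0, 3) vs (3, 0, 3) ⇒ equivalent

yes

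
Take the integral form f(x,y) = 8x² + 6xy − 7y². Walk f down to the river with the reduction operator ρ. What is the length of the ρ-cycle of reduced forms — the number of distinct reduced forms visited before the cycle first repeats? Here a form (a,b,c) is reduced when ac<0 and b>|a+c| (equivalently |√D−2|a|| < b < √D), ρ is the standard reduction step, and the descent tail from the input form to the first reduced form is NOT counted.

D = 260, ⌊√D⌋ = 16
river: ρ → (-7,8,7)
river: ρ → (7,6,-8)
river: ρ → (-8,10,5)
river: ρ → (5,10,-8)
river: ρ → (-8,6,7)
river: ρ → (7,8,-7)
river: ρ → (-7,6,8)
river: ρ → (8,10,-5)
river: ρ → (-5,10,8)
river: ρ → (8,6,-7)
ρ-cycle length = 10 (tail of 0 descent steps not counted)

10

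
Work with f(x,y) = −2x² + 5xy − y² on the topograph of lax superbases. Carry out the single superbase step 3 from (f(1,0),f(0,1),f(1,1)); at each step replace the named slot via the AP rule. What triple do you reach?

start (-2,-1,2) = (f(1,0),f(0,1),f(1,1))
replace slot 3: 2·((-2)+(-1)) − 2 = -8 → (-2,-1,-8)

-2,-1,-8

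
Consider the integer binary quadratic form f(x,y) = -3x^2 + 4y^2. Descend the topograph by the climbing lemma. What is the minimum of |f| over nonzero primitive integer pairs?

descent: ρ → (4,0,-3)
descent: ρ → (-3,6,1)  [lands on river]
river: ρ → (1,6,-3)
closes: descent 2, river 2
min |a| on river = 1

1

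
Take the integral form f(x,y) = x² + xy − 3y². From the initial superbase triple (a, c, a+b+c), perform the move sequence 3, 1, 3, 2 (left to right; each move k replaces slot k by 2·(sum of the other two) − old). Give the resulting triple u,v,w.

start (1,-3,-1) = (f(1,0),f(0,1),f(1,1))
replace slot 3: 2·(1+(-3)) − (-1) = -3 → (1,-3,-3)
replace slot 1: 2·((-3)+(-3)) − 1 = -13 → (-13,-3,-3)
replace slot 3: 2·((-13)+(-3)) − (-3) = -29 → (-13,-3,-29)
replace slot 2: 2·((-13)+(-29)) − (-3) = -81 → (-13,-81,-29)

-13,-81,-29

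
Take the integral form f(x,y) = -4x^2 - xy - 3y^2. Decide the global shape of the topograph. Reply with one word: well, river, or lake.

D = b²−4ac = (-1)² − 4·(-4)·(-3) = -47
D < 0 ⇒ definite ⇒ every region one sign ⇒ single well

well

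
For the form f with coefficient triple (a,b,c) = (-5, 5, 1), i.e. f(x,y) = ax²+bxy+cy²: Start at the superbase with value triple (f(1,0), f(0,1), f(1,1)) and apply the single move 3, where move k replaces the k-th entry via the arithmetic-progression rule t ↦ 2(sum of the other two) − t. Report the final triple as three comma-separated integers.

start (-5,1,1) = (f(1,0),f(0,1),f(1,1))
replace slot 3: 2·((-5)+1) − 1 = -9 → (-5,1,-9)

-5,1,-9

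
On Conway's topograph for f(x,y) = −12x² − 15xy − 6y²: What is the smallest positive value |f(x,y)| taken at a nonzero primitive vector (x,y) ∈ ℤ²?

translate: b→-9 (≡15 mod 24), so (12,15,6)→(12,-9,3)
flip: (12,-9,3)→(3,9,12)
translate: b→3 (≡9 mod 6), so (3,9,12)→(3,3,6)
reduced (well bottom): (3,3,6) with a≤c, −a<b≤a
well minimum |f| = |-3| = 3 (negative-definite)

3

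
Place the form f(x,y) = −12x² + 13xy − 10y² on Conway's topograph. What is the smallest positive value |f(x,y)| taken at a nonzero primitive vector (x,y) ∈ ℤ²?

translate: b→11 (≡-13 mod 24), so (12,-13,10)→(12,11,9)
flip: (12,11,9)→(9,-11,12)
translate: b→7 (≡-11 mod 18), so (9,-11,12)→(9,7,10)
reduced (well bottom): (9,7,10) with a≤c, −a<b≤a
well minimum |f| = |-9| = 9 (negative-definite)

9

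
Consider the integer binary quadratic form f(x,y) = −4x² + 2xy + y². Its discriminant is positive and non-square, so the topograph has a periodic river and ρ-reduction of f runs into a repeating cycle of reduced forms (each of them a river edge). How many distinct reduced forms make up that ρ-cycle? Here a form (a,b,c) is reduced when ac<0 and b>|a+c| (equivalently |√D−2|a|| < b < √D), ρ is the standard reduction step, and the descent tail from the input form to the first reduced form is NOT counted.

D = 20, ⌊√D⌋ = 4
descent: ρ → (1,4,-1)  [lands on river]
river: ρ → (-1,4,1)
ρ-cycle length = 2 (tail of 1 descent step not counted)

2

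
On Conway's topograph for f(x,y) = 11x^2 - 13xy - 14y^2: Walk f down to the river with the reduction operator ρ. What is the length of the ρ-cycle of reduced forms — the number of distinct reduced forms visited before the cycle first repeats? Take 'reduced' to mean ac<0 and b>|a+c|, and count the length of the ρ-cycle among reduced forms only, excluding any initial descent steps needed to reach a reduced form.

D = 785, ⌊√D⌋ = 28
descent: ρ → (-14,13,11)  [lands on river]
river: ρ → (11,9,-16)
river: ρ → (-16,23,4)
river: ρ → (4,25,-10)
river: ρ → (-10,15,14)
river: ρ → (14,13,-11)
river: ρ → (-11,9,16)
river: ρ → (16,23,-4)
river: ρ → (-4,25,10)
river: ρ → (10,15,-14)
ρ-cycle length = 10 (tail of 1 descent step not counted)

10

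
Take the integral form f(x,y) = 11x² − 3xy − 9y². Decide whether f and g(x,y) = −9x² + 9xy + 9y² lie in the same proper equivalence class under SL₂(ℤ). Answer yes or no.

D₁ = 405, D₂ = 405
river cycle of f (length 6): (-9, 3, 11), (11, 19, -1), (-1, 19, 11), (11, 3, -9), (-9, 15, 5), (5, 15, -9)
river cycle of g (length 2): (9, 9, -9), (-9, 9, 9)
cycles differ ⇒ inequivalent

no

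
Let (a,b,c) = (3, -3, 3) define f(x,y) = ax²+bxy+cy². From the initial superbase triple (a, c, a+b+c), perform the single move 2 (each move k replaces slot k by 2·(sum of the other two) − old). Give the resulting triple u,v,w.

start (3,3,3) = (f(1,0),f(0,1),f(1,1))
replace slot 2: 2·(3+3) − 3 = 9 → (3,9,3)

3,9,3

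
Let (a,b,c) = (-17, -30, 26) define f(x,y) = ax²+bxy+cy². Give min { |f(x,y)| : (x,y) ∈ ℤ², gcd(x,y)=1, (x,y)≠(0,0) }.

descent: ρ → (26,30,-17)  [lands on river]
river: ρ → (-17,38,18)
river: ρ → (18,34,-21)
river: ρ → (-21,50,2)
river: ρ → (2,50,-21)
river: ρ → (-21,34,18)
river: ρ → (18,38,-17)
river: ρ → (-17,30,26)
river: ρ → (26,22,-21)
river: ρ → (-21,20,27)
river: ρ → (27,34,-14)
river: ρ → (-14,50,3)
river: ρ → (3,46,-46)
river: ρ → (-46,46,3)
river: ρ → (3,50,-14)
river: ρ → (-14,34,27)
river: ρ → (27,20,-21)
river: ρ → (-21,22,26)
closes: descent 1, river 18
min |a| on river = 2

2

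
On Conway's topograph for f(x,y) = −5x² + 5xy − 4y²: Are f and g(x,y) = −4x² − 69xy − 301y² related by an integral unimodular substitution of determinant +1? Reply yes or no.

D₁ = -55, D₂ = -55
f is negative-definite; reduce −f:
−f: translate: b→5 (≡-5 mod 10), so (5,-5,4)→(5,5,4)
−f: flip: (5,5,4)→(4,-5,5)
−f: translate: b→3 (≡-5 mod 8), so (4,-5,5)→(4,3,4)
−f: reduced (well bottom): (4,3,4) with a≤c, −a<b≤a
flip sign back: reduced form of f is (-4,-3,-4)
g is negative-definite; reduce −g:
−g: translate: b→-3 (≡69 mod 8), so (4,69,301)→(4,-3,4)
−g: flip: (4,-3,4)→(4,3,4)
−g: reduced (well bottom): (4,3,4) with a≤c, −a<b≤a
flip sign back: reduced form of g is (-4,-3,-4)
reduced forms (-4, -3, -4) vs (-4, -3, -4) ⇒ equivalent

yes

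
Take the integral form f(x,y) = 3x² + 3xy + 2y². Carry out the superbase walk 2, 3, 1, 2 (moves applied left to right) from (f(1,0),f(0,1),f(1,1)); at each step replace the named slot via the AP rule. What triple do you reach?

start (3,2,8) = (f(1,0),f(0,1),f(1,1))
replace slot 2: 2·(3+8) − 2 = 20 → (3,20,8)
replace slot 3: 2·(3+20) − 8 = 38 → (3,20,38)
replace slot 1: 2·(20+38) − 3 = 113 → (113,20,38)
replace slot 2: 2·(113+38) − 20 = 282 → (113,282,38)

113,282,38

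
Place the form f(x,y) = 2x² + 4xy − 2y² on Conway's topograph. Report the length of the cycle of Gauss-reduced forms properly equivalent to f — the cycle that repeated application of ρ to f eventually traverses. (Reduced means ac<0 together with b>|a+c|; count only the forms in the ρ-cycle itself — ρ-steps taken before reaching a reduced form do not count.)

D = 32, ⌊√D⌋ = 5
river: ρ → (-2,4,2)
river: ρ → (2,4,-2)
ρ-cycle length = 2 (tail of 0 descent steps not counted)

2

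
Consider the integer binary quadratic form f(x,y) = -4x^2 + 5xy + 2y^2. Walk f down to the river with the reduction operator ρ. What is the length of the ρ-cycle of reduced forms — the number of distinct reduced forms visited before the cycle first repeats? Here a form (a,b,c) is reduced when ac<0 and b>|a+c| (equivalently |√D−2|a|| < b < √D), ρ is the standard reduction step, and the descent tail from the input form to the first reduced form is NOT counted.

D = 57, ⌊√D⌋ = 7
river: ρ → (2,7,-1)
river: ρ → (-1,7,2)
river: ρ → (2,5,-4)
river: ρ → (-4,3,3)
river: ρ → (3,3,-4)
river: ρ → (-4,5,2)
ρ-cycle length = 6 (tail of 0 descent steps not counted)

6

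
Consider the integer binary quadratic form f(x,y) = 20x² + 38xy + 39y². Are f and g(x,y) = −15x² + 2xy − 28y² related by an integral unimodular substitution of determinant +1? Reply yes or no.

D₁ = -1676, D₂ = -1676
f: translate: b→-2 (≡38 mod 40), so (20,38,39)→(20,-2,21)
f: reduced (well bottom): (20,-2,21) with a≤c, −a<b≤a
g is negative-definite; reduce −g:
−g: reduced (well bottom): (15,-2,28) with a≤c, −a<b≤a
flip sign back: reduced form of g is (-15,2,-28)
reduced forms (20, -2, 21) vs (-15, 2, -28) ⇒ inequivalent

no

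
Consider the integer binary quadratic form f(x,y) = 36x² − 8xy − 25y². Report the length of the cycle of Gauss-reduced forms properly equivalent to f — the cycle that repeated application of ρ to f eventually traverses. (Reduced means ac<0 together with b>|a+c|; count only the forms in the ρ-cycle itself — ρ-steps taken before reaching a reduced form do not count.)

D = 3664, ⌊√D⌋ = 60
descent: ρ → (-25,58,3)  [lands on river]
river: ρ → (3,56,-44)
river: ρ → (-44,32,15)
river: ρ → (15,58,-5)
river: ρ → (-5,52,48)
river: ρ → (48,44,-9)
river: ρ → (-9,46,43)
river: ρ → (43,40,-12)
river: ρ → (-12,56,11)
river: ρ → (11,54,-17)
river: ρ → (-17,48,20)
river: ρ → (20,32,-33)
river: ρ → (-33,34,19)
river: ρ → (19,42,-25)
ρ-cycle length = 14 (tail of 1 descent step not counted)

14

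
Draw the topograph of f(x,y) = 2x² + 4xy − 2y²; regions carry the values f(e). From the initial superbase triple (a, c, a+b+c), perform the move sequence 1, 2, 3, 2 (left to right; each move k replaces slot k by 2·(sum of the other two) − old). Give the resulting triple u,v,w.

start (2,-2,4) = (f(1,0),f(0,1),f(1,1))
replace slot 1: 2·((-2)+4) − 2 = 2 → (2,-2,4)
replace slot 2: 2·(2+4) − (-2) = 14 → (2,14,4)
replace slot 3: 2·(2+14) − 4 = 28 → (2,14,28)
replace slot 2: 2·(2+28) − 14 = 46 → (2,46,28)

2,46,28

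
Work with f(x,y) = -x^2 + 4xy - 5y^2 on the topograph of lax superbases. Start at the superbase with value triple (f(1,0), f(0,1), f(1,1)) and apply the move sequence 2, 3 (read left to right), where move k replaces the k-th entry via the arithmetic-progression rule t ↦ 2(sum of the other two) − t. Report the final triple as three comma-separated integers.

start (-1,-5,-2) = (f(1,0),f(0,1),f(1,1))
replace slot 2: 2·((-1)+(-2)) − (-5) = -1 → (-1,-1,-2)
replace slot 3: 2·((-1)+(-1)) − (-2) = -2 → (-1,-1,-2)

-1,-1,-2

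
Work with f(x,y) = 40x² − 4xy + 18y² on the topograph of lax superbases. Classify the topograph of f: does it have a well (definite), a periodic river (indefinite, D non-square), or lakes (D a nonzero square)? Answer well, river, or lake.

D = b²−4ac = (-4)² − 4·40·18 = -2864
D < 0 ⇒ definite ⇒ every region one sign ⇒ single well

well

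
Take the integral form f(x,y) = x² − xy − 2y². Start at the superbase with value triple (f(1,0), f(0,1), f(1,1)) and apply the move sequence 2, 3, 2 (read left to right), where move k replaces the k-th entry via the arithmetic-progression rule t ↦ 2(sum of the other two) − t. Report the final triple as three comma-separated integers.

start (1,-2,-2) = (f(1,0),f(0,1),f(1,1))
replace slot 2: 2·(1+(-2)) − (-2) = 0 → (1,0,-2)
replace slot 3: 2·(1+0) − (-2) = 4 → (1,0,4)
replace slot 2: 2·(1+4) − 0 = 10 → (1,10,4)

1,10,4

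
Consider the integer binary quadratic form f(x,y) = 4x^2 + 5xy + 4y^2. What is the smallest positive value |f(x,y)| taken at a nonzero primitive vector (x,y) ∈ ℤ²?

translate: b→-3 (≡5 mod 8), so (4,5,4)→(4,-3,3)
flip: (4,-3,3)→(3,3,4)
reduced (well bottom): (3,3,4) with a≤c, −a<b≤a
well minimum = a = 3

3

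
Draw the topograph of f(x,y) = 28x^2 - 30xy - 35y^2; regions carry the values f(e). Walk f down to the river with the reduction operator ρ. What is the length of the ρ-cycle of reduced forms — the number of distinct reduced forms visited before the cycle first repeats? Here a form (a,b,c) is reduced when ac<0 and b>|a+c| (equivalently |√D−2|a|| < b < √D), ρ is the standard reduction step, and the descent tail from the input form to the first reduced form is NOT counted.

D = 4820, ⌊√D⌋ = 69
descent: ρ → (-35,30,28)  [lands on river]
river: ρ → (28,26,-37)
river: ρ → (-37,48,17)
river: ρ → (17,54,-28)
river: ρ → (-28,58,13)
river: ρ → (13,46,-52)
river: ρ → (-52,58,7)
river: ρ → (7,68,-7)
river: ρ → (-7,58,52)
river: ρ → (52,46,-13)
river: ρ → (-13,58,28)
river: ρ → (28,54,-17)
river: ρ → (-17,48,37)
river: ρ → (37,26,-28)
river: ρ → (-28,30,35)
river: ρ → (35,40,-23)
river: ρ → (-23,52,23)
river: ρ → (23,40,-35)
ρ-cycle length = 18 (tail of 1 descent step not counted)

18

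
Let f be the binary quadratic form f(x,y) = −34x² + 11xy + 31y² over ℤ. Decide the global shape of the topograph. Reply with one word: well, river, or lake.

D = b²−4ac = 11² − 4·(-34)·31 = 4337
D > 0 non-square ⇒ indefinite ⇒ periodic river

river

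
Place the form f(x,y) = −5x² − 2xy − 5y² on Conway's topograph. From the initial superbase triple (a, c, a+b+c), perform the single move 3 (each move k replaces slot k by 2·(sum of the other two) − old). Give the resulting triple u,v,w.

start (-5,-5,-12) = (f(1,0),f(0,1),f(1,1))
replace slot 3: 2·((-5)+(-5)) − (-12) = -8 → (-5,-5,-8)

-5,-5,-8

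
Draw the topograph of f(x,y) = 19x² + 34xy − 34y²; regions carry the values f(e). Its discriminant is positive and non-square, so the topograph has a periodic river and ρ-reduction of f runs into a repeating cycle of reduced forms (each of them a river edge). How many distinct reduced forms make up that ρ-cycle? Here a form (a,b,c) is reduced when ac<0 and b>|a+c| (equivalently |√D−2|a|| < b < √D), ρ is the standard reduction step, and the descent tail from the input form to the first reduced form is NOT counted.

D = 3740, ⌊√D⌋ = 61
river: ρ → (-34,34,19)
river: ρ → (19,42,-26)
river: ρ → (-26,10,35)
river: ρ → (35,60,-1)
river: ρ → (-1,60,35)
river: ρ → (35,10,-26)
river: ρ → (-26,42,19)
river: ρ → (19,34,-34)
ρ-cycle length = 8 (tail of 0 descent steps not counted)

8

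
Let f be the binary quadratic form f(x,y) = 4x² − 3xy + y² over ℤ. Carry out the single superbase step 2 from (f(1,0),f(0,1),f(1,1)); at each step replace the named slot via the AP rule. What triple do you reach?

start (4,1,2) = (f(1,0),f(0,1),f(1,1))
replace slot 2: 2·(4+2) − 1 = 11 → (4,11,2)

4,11,2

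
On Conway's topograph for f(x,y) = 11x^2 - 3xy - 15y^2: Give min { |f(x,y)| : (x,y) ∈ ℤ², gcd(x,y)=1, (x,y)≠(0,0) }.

descent: ρ → (-15,3,11)
descent: ρ → (11,19,-7)  [lands on river]
river: ρ → (-7,23,5)
river: ρ → (5,17,-19)
river: ρ → (-19,21,3)
river: ρ → (3,21,-19)
river: ρ → (-19,17,5)
river: ρ → (5,23,-7)
river: ρ → (-7,19,11)
river: ρ → (11,25,-1)
river: ρ → (-1,25,11)
closes: descent 2, river 10
min |a| on river = 1

1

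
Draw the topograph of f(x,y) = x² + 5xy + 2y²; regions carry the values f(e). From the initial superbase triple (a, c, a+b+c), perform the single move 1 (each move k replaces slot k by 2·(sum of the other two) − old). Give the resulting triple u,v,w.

start (1,2,8) = (f(1,0),f(0,1),f(1,1))
replace slot 1: 2·(2+8) − 1 = 19 → (19,2,8)

19,2,8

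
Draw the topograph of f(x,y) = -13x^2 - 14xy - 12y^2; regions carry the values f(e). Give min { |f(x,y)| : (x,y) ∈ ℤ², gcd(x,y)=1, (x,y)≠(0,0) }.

translate: b→-12 (≡14 mod 26), so (13,14,12)→(13,-12,11)
flip: (13,-12,11)→(11,12,13)
translate: b→-10 (≡12 mod 22), so (11,12,13)→(11,-10,12)
reduced (well bottom): (11,-10,12) with a≤c, −a<b≤a
well minimum |f| = |-11| = 11 (negative-definite)

11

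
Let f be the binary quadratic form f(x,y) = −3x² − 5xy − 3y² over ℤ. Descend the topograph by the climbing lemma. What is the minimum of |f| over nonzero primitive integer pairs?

translate: b→-1 (≡5 mod 6), so (3,5,3)→(3,-1,1)
flip: (3,-1,1)→(1,1,3)
reduced (well bottom): (1,1,3) with a≤c, −a<b≤a
well minimum |f| = |-1| = 1 (negative-definite)

1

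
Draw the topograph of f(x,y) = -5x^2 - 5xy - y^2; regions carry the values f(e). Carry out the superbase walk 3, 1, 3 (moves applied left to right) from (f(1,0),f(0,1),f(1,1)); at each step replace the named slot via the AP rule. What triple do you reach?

start (-5,-1,-11) = (f(1,0),f(0,1),f(1,1))
replace slot 3: 2·((-5)+(-1)) − (-11) = -1 → (-5,-1,-1)
replace slot 1: 2·((-1)+(-1)) − (-5) = 1 → (1,-1,-1)
replace slot 3: 2·(1+(-1)) − (-1) = 1 → (1,-1,1)

1,-1,1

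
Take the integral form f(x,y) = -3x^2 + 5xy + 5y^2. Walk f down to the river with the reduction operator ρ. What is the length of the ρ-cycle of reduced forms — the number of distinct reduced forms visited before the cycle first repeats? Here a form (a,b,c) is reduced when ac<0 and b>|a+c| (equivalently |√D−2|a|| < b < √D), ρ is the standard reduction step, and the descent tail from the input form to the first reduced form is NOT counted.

D = 85, ⌊√D⌋ = 9
river: ρ → (5,5,-3)
river: ρ → (-3,7,3)
river: ρ → (3,5,-5)
river: ρ → (-5,5,3)
river: ρ → (3,7,-3)
river: ρ → (-3,5,5)
ρ-cycle length = 6 (tail of 0 descent steps not counted)

6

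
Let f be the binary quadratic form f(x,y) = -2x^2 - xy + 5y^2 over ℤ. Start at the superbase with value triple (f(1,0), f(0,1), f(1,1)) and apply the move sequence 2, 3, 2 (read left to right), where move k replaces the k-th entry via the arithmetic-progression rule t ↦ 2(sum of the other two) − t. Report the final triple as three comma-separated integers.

start (-2,5,2) = (f(1,0),f(0,1),f(1,1))
replace slot 2: 2·((-2)+2) − 5 = -5 → (-2,-5,2)
replace slot 3: 2·((-2)+(-5)) − 2 = -16 → (-2,-5,-16)
replace slot 2: 2·((-2)+(-16)) − (-5) = -31 → (-2,-31,-16)

-2,-31,-16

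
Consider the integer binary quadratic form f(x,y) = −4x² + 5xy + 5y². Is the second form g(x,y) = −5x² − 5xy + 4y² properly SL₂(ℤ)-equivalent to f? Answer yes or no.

D₁ = 105, D₂ = 105
river cycle of f (length 6): (5, 5, -4), (-4, 3, 6), (6, 9, -1), (-1, 9, 6), (6, 3, -4), (-4, 5, 5)
river cycle of g (length 6): (4, 5, -5), (-5, 5, 4), (4, 3, -6), (-6, 9, 1), (1, 9, -6), (-6, 3, 4)
cycles differ ⇒ inequivalent

no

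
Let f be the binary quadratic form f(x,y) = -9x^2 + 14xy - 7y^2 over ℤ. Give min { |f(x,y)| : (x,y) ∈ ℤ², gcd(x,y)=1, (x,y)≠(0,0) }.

translate: b→4 (≡-14 mod 18), so (9,-14,7)→(9,4,2)
flip: (9,4,2)→(2,-4,9)
translate: b→0 (≡-4 mod 4), so (2,-4,9)→(2,0,7)
reduced (well bottom): (2,0,7) with a≤c, −a<b≤a
well minimum |f| = |-2| = 2 (negative-definite)

2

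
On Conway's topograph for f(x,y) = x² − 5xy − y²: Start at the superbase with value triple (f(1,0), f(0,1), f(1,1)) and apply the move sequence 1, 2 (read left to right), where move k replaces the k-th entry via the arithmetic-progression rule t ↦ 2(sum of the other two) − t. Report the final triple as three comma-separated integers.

start (1,-1,-5) = (f(1,0),f(0,1),f(1,1))
replace slot 1: 2·((-1)+(-5)) − 1 = -13 → (-13,-1,-5)
replace slot 2: 2·((-13)+(-5)) − (-1) = -35 → (-13,-35,-5)

-13,-35,-5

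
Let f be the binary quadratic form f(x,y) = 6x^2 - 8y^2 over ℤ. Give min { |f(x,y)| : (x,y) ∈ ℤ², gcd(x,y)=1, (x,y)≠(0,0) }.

descent: ρ → (-8,0,6)
descent: ρ → (6,12,-2)  [lands on river]
river: ρ → (-2,12,6)
closes: descent 2, river 2
min |a| on river = 2

2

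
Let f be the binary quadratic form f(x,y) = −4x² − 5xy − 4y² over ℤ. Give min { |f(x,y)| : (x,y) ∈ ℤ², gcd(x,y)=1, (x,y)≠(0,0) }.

translate: b→-3 (≡5 mod 8), so (4,5,4)→(4,-3,3)
flip: (4,-3,3)→(3,3,4)
reduced (well bottom): (3,3,4) with a≤c, −a<b≤a
well minimum |f| = |-3| = 3 (negative-definite)

3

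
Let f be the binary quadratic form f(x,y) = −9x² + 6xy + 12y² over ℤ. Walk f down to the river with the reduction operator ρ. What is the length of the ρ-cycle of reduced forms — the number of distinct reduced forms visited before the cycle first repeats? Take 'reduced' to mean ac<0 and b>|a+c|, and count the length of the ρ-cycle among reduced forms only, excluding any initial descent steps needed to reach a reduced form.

D = 468, ⌊√D⌋ = 21
river: ρ → (12,18,-3)
river: ρ → (-3,18,12)
river: ρ → (12,6,-9)
river: ρ → (-9,12,9)
river: ρ → (9,6,-12)
river: ρ → (-12,18,3)
river: ρ → (3,18,-12)
river: ρ → (-12,6,9)
river: ρ → (9,12,-9)
river: ρ → (-9,6,12)
ρ-cycle length = 10 (tail of 0 descent steps not counted)

10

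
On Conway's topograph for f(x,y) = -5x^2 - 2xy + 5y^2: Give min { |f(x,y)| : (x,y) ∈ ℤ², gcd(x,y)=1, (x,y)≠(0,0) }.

descent: ρ → (5,2,-5)  [lands on river]
river: ρ → (-5,8,2)
river: ρ → (2,8,-5)
river: ρ → (-5,2,5)
river: ρ → (5,8,-2)
river: ρ → (-2,8,5)
closes: descent 1, river 6
min |a| on river = 2

2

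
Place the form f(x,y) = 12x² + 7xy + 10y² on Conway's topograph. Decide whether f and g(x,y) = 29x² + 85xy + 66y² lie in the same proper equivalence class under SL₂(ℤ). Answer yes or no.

D₁ = -431, D₂ = -431
f: flip: (12,7,10)→(10,-7,12)
f: reduced (well bottom): (10,-7,12) with a≤c, −a<b≤a
g: translate: b→27 (≡85 mod 58), so (29,85,66)→(29,27,10)
g: flip: (29,27,10)→(10,-27,29)
g: translate: b→-7 (≡-27 mod 20), so (10,-27,29)→(10,-7,12)
g: reduced (well bottom): (10,-7,12) with a≤c, −a<b≤a
reduced forms (10, -7, 12) vs (10, -7, 12) ⇒ equivalent

yes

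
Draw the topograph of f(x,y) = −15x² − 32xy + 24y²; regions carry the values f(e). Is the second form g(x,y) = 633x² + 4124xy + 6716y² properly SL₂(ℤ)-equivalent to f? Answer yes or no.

D₁ = 2464, D₂ = 2464
river cycle of f (length 14): (24, 32, -15), (-15, 28, 28), (28, 28, -15), (-15, 32, 24), (24, 16, -23), (-23, 30, 17), (17, 38, -15), (-15, 22, 33), (33, 44, -4), (-4, 44, 33), … (4 more)
river cycle of g (length 14): (-15, 28, 28), (28, 28, -15), (-15, 32, 24), (24, 16, -23), (-23, 30, 17), (17, 38, -15), (-15, 22, 33), (33, 44, -4), (-4, 44, 33), (33, 22, -15), … (4 more)
cycles coincide ⇒ equivalent

yes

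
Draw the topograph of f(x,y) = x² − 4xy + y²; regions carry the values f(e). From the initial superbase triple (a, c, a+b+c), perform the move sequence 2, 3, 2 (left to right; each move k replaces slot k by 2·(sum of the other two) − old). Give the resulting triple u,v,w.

start (1,1,-2) = (f(1,0),f(0,1),f(1,1))
replace slot 2: 2·(1+(-2)) − 1 = -3 → (1,-3,-2)
replace slot 3: 2·(1+(-3)) − (-2) = -2 → (1,-3,-2)
replace slot 2: 2·(1+(-2)) − (-3) = 1 → (1,1,-2)

1,1,-2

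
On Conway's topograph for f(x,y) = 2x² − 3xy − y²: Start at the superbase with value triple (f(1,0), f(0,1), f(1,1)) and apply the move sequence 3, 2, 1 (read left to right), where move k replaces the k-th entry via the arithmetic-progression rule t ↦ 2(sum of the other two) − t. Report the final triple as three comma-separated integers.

start (2,-1,-2) = (f(1,0),f(0,1),f(1,1))
replace slot 3: 2·(2+(-1)) − (-2) = 4 → (2,-1,4)
replace slot 2: 2·(2+4) − (-1) = 13 → (2,13,4)
replace slot 1: 2·(13+4) − 2 = 32 → (32,13,4)

32,13,4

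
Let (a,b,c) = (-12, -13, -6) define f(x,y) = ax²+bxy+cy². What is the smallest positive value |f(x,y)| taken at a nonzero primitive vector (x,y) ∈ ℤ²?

translate: b→-11 (≡13 mod 24), so (12,13,6)→(12,-11,5)
flip: (12,-11,5)→(5,11,12)
translate: b→1 (≡11 mod 10), so (5,11,12)→(5,1,6)
reduced (well bottom): (5,1,6) with a≤c, −a<b≤a
well minimum |f| = |-5| = 5 (negative-definite)

5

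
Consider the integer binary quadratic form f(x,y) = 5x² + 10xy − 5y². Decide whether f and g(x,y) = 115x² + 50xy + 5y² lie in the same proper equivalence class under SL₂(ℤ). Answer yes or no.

D₁ = 200, D₂ = 200
river cycle of f (length 2): (-5, 10, 5), (5, 10, -5)
river cycle of g (length 2): (5, 10, -5), (-5, 10, 5)
cycles coincide ⇒ equivalent

yes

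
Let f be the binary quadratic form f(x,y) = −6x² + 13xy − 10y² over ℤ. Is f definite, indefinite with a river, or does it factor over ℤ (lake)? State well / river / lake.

D = b²−4ac = 13² − 4·(-6)·(-10) = -71
D < 0 ⇒ definite ⇒ every region one sign ⇒ single well

well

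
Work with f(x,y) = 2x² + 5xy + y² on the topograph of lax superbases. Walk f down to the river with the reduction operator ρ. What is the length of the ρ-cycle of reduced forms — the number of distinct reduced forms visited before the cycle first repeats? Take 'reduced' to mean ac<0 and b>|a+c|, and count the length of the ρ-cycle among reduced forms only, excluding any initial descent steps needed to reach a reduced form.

D = 17, ⌊√D⌋ = 4
descent: ρ → (1,3,-2)  [lands on river]
river: ρ → (-2,1,2)
river: ρ → (2,3,-1)
river: ρ → (-1,3,2)
river: ρ → (2,1,-2)
river: ρ → (-2,3,1)
ρ-cycle length = 6 (tail of 1 descent step not counted)

6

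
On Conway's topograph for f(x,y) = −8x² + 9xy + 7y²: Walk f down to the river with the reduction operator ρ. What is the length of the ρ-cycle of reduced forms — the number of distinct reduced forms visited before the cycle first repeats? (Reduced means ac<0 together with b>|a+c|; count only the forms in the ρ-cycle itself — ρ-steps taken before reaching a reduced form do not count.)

D = 305, ⌊√D⌋ = 17
river: ρ → (7,5,-10)
river: ρ → (-10,15,2)
river: ρ → (2,17,-2)
river: ρ → (-2,15,10)
river: ρ → (10,5,-7)
river: ρ → (-7,9,8)
river: ρ → (8,7,-8)
river: ρ → (-8,9,7)
ρ-cycle length = 8 (tail of 0 descent steps not counted)

8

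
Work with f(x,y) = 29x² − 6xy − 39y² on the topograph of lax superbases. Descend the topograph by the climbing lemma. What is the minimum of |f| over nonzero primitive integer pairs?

descent: ρ → (-39,6,29)
descent: ρ → (29,52,-16)  [lands on river]
river: ρ → (-16,44,41)
river: ρ → (41,38,-19)
river: ρ → (-19,38,41)
river: ρ → (41,44,-16)
river: ρ → (-16,52,29)
river: ρ → (29,64,-4)
river: ρ → (-4,64,29)
closes: descent 2, river 8
min |a| on river = 4

4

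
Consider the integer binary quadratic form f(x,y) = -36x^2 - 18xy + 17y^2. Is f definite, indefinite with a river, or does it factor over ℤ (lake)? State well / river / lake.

D = b²−4ac = (-18)² − 4·(-36)·17 = 2772
D > 0 non-square ⇒ indefinite ⇒ periodic river

river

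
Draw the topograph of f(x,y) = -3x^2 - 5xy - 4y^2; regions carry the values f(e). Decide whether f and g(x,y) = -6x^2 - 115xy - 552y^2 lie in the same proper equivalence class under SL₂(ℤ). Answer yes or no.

D₁ = -23, D₂ = -23
f is negative-definite; reduce −f:
−f: translate: b→-1 (≡5 mod 6), so (3,5,4)→(3,-1,2)
−f: flip: (3,-1,2)→(2,1,3)
−f: reduced (well bottom): (2,1,3) with a≤c, −a<b≤a
flip sign back: reduced form of f is (-2,-1,-3)
g is negative-definite; reduce −g:
−g: translate: b→-5 (≡115 mod 12), so (6,115,552)→(6,-5,2)
−g: flip: (6,-5,2)→(2,5,6)
−g: translate: b→1 (≡5 mod 4), so (2,5,6)→(2,1,3)
−g: reduced (well bottom): (2,1,3) with a≤c, −a<b≤a
flip sign back: reduced form of g is (-2,-1,-3)
reduced forms (-2, -1, -3) vs (-2, -1, -3) ⇒ equivalent

yes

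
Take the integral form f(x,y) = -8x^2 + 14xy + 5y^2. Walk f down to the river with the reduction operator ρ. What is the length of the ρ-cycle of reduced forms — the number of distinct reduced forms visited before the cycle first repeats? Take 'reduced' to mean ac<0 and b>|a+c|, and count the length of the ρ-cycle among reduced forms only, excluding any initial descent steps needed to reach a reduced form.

D = 356, ⌊√D⌋ = 18
river: ρ → (5,16,-5)
river: ρ → (-5,14,8)
river: ρ → (8,18,-1)
river: ρ → (-1,18,8)
river: ρ → (8,14,-5)
river: ρ → (-5,16,5)
river: ρ → (5,14,-8)
river: ρ → (-8,18,1)
river: ρ → (1,18,-8)
river: ρ → (-8,14,5)
ρ-cycle length = 10 (tail of 0 descent steps not counted)

10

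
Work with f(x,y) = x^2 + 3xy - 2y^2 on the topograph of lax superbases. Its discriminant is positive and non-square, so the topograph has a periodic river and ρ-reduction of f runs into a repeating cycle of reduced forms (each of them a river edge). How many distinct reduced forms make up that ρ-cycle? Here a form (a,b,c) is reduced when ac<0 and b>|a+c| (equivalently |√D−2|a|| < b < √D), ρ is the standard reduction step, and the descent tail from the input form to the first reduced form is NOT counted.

D = 17, ⌊√D⌋ = 4
river: ρ → (-2,1,2)
river: ρ → (2,3,-1)
river: ρ → (-1,3,2)
river: ρ → (2,1,-2)
river: ρ → (-2,3,1)
river: ρ → (1,3,-2)
ρ-cycle length = 6 (tail of 0 descent steps not counted)

6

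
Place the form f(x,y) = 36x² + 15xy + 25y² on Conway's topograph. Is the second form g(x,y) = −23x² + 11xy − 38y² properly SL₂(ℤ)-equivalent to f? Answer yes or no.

D₁ = -3375, D₂ = -3375
f: flip: (36,15,25)→(25,-15,36)
f: reduced (well bottom): (25,-15,36) with a≤c, −a<b≤a
g is negative-definite; reduce −g:
−g: reduced (well bottom): (23,-11,38) with a≤c, −a<b≤a
flip sign back: reduced form of g is (-23,11,-38)
reduced forms (25, -15, 36) vs (-23, 11, -38) ⇒ inequivalent

no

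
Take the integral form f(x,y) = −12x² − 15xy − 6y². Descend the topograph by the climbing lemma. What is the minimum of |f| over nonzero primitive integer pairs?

translate: b→-9 (≡15 mod 24), so (12,15,6)→(12,-9,3)
flip: (12,-9,3)→(3,9,12)
translate: b→3 (≡9 mod 6), so (3,9,12)→(3,3,6)
reduced (well bottom): (3,3,6) with a≤c, −a<b≤a
well minimum |f| = |-3| = 3 (negative-definite)

3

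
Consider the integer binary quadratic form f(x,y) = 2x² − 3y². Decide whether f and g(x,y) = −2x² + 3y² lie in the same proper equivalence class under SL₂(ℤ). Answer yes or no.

D₁ = 24, D₂ = 24
river cycle of f (length 2): (2, 4, -1), (-1, 4, 2)
river cycle of g (length 2): (-2, 4, 1), (1, 4, -2)
cycles differ ⇒ inequivalent

no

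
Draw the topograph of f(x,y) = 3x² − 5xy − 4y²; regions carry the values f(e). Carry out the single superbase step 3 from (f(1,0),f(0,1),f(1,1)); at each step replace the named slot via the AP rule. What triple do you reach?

start (3,-4,-6) = (f(1,0),f(0,1),f(1,1))
replace slot 3: 2·(3+(-4)) − (-6) = 4 → (3,-4,4)

3,-4,4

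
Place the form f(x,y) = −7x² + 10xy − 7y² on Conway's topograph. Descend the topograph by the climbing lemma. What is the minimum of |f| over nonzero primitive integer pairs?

translate: b→4 (≡-10 mod 14), so (7,-10,7)→(7,4,4)
flip: (7,4,4)→(4,-4,7)
translate: b→4 (≡-4 mod 8), so (4,-4,7)→(4,4,7)
reduced (well bottom): (4,4,7) with a≤c, −a<b≤a
well minimum |f| = |-4| = 4 (negative-definite)

4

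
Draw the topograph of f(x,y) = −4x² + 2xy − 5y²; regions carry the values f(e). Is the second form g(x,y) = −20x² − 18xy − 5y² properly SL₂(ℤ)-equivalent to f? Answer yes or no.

D₁ = -76, D₂ = -76
f is negative-definite; reduce −f:
−f: reduced (well bottom): (4,-2,5) with a≤c, −a<b≤a
flip sign back: reduced form of f is (-4,2,-5)
g is negative-definite; reduce −g:
−g: flip: (20,18,5)→(5,-18,20)
−g: translate: b→2 (≡-18 mod 10), so (5,-18,20)→(5,2,4)
−g: flip: (5,2,4)→(4,-2,5)
−g: reduced (well bottom): (4,-2,5) with a≤c, −a<b≤a
flip sign back: reduced form of g is (-4,2,-5)
reduced forms (-4, 2, -5) vs (-4, 2, -5) ⇒ equivalent

yes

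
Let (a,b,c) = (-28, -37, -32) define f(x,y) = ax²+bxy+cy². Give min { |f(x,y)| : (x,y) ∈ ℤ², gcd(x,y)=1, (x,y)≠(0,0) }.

translate: b→-19 (≡37 mod 56), so (28,37,32)→(28,-19,23)
flip: (28,-19,23)→(23,19,28)
reduced (well bottom): (23,19,28) with a≤c, −a<b≤a
well minimum |f| = |-23| = 23 (negative-definite)

23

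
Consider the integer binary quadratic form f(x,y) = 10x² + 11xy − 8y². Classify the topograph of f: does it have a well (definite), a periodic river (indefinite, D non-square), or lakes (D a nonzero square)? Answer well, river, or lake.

D = b²−4ac = 11² − 4·10·(-8) = 441
D = 21² is a perfect square ⇒ form factors over ℤ ⇒ lakes

lake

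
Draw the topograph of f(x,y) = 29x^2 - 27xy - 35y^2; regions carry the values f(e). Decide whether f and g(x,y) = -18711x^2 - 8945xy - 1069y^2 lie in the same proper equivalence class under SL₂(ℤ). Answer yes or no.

D₁ = 4789, D₂ = 4789
river cycle of f (length 98): (-35, 27, 29), (29, 31, -33), (-33, 35, 27), (27, 19, -41), (-41, 63, 5), (5, 67, -15), (-15, 53, 33), (33, 13, -35), (-35, 57, 11), (11, 53, -45), … (88 more)
river cycle of g (length 98): (-35, 27, 29), (29, 31, -33), (-33, 35, 27), (27, 19, -41), (-41, 63, 5), (5, 67, -15), (-15, 53, 33), (33, 13, -35), (-35, 57, 11), (11, 53, -45), … (88 more)
cycles coincide ⇒ equivalent

yes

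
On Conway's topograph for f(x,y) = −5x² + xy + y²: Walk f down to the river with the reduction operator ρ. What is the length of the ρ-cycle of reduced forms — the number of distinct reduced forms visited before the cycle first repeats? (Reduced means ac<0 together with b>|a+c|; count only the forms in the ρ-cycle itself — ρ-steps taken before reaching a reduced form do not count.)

D = 21, ⌊√D⌋ = 4
descent: ρ → (1,3,-3)  [lands on river]
river: ρ → (-3,3,1)
ρ-cycle length = 2 (tail of 1 descent step not counted)

2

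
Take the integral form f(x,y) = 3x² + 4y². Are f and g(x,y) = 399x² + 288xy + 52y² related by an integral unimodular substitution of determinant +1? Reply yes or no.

D₁ = -48, D₂ = -48
f: reduced (well bottom): (3,0,4) with a≤c, −a<b≤a
g: flip: (399,288,52)→(52,-288,399)
g: translate: b→24 (≡-288 mod 104), so (52,-288,399)→(52,24,3)
g: flip: (52,24,3)→(3,-24,52)
g: translate: b→0 (≡-24 mod 6), so (3,-24,52)→(3,0,4)
g: reduced (well bottom): (3,0,4) with a≤c, −a<b≤a
reduced forms (3, 0, 4) vs (3, 0, 4) ⇒ equivalent

yes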